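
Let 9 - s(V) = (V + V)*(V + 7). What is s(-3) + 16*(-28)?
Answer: -415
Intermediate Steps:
s(V) = 9 - 2*V*(7 + V) (s(V) = 9 - (V + V)*(V + 7) = 9 - 2*V*(7 + V))
s(-3) + 16*(-28) = (9 - 14*(-3) - 2*(-3)**2) + 16*(-28) = (9 + 42 - 2*9) - 448 = (9 + 42 - 18) - 448 = 33 - 448 = -415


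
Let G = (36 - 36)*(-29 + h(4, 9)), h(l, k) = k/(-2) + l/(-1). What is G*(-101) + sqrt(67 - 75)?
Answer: 2*I*sqrt(2) ≈ 2.8284*I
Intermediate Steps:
h(l, k) = -l - k/2 (h(l, k) = k*(-1/2) + l*(-1) = -k/2 - l = -l - k/2)
G = 0 (G = (36 - 36)*(-29 + (-1*4 - 1/2*9)) = 0*(-29 + (-4 - 9/2)) = 0*(-29 - 17/2) = 0*(-75/2) = 0)
G*(-101) + sqrt(67 - 75) = 0*(-101) + sqrt(67 - 75) = 0 + sqrt(-8) = 0 + 2*I*sqrt(2) = 2*I*sqrt(2)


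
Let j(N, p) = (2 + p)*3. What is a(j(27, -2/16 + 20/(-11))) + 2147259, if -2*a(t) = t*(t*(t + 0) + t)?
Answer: 2926593747321/1362944 ≈ 2.1473e+6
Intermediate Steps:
j(N, p) = 6 + 3*p
a(t) = -t*(t + t²)/2 (a(t) = -t*(t*(t + 0) + t)/2 = -t*(t*t + t)/2 = -t*(t² + t)/2 = -t*(t + t²)/2)
a(j(27, -2/16 + 20/(-11))) + 2147259 = (6 + 3*(-2/16 + 20/(-11)))²*(-1 - (6 + 3*(-2/16 + 20/(-11))))/2 + 2147259 = (6 + 3*(-2*1/16 + 20*(-1/11)))²*(-1 - (6 + 3*(-2*1/16 + 20*(-1/11))))/2 + 2147259 = (6 + 3*(-⅛ - 20/11))²*(-1 - (6 + 3*(-⅛ - 20/11)))/2 + 2147259 = (6 + 3*(-171/88))²*(-1 - (6 + 3*(-171/88)))/2 + 2147259 = (6 - 513/88)²*(-1 - (6 - 513/88))/2 + 2147259 = (15/88)²*(-1 - 1*15/88)/2 + 2147259 = (½)*(225/7744)*(-1 - 15/88) + 2147259 = (½)*(225/7744)*(-103/88) + 2147259 = -23175/1362944 + 2147259 = 2926593747321/1362944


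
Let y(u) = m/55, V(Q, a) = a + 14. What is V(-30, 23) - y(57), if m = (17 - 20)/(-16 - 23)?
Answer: 26454/715 ≈ 36.999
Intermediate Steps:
V(Q, a) = 14 + a
m = 1/13 (m = -3/(-39) = -3*(-1/39) = 1/13 ≈ 0.076923)
y(u) = 1/715 (y(u) = (1/13)/55 = (1/13)*(1/55) = 1/715)
V(-30, 23) - y(57) = (14 + 23) - 1*1/715 = 37 - 1/715 = 26454/715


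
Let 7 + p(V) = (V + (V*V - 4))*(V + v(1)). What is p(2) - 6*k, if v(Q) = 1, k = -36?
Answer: 215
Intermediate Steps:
p(V) = -7 + (1 + V)*(-4 + V + V²) (p(V) = -7 + (V + (V*V - 4))*(V + 1) = -7 + (V + (V² - 4))*(1 + V) = -7 + (V + (-4 + V²))*(1 + V) = -7 + (-4 + V + V²)*(1 + V) = -7 + (1 + V)*(-4 + V + V²))
p(2) - 6*k = (-11 + 2³ - 3*2 + 2*2²) - 6*(-36) = (-11 + 8 - 6 + 2*4) + 216 = (-11 + 8 - 6 + 8) + 216 = -1 + 216 = 215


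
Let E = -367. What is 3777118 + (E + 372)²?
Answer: 3777143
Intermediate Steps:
3777118 + (E + 372)² = 3777118 + (-367 + 372)² = 3777118 + 5² = 3777118 + 25 = 3777143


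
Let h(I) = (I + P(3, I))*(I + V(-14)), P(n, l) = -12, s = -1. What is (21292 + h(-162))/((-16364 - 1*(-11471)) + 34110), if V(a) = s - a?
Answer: 47218/29217 ≈ 1.6161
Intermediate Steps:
V(a) = -1 - a
h(I) = (-12 + I)*(13 + I) (h(I) = (I - 12)*(I + (-1 - 1*(-14))) = (-12 + I)*(I + (-1 + 14)) = (-12 + I)*(I + 13) = (-12 + I)*(13 + I))
(21292 + h(-162))/((-16364 - 1*(-11471)) + 34110) = (21292 + (-156 - 162 + (-162)**2))/((-16364 - 1*(-11471)) + 34110) = (21292 + (-156 - 162 + 26244))/((-16364 + 11471) + 34110) = (21292 + 25926)/(-4893 + 34110) = 47218/29217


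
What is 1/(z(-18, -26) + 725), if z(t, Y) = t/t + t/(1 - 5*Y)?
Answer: 131/95088 ≈ 0.0013777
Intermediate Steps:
z(t, Y) = 1 + t/(1 - 5*Y)
1/(z(-18, -26) + 725) = 1/((-1 - 1*(-18) + 5*(-26))/(-1 + 5*(-26)) + 725) = 1/((-1 + 18 - 130)/(-1 - 130) + 725) = 1/(-113/(-131) + 725) = 1/(-1/131*(-113) + 725) = 1/(113/131 + 725) = 1/(95088/131) = 131/95088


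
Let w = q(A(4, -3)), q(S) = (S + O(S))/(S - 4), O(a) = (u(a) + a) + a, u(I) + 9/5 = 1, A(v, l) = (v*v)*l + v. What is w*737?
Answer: 61171/30 ≈ 2039.0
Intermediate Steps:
A(v, l) = v + l*v² (A(v, l) = v²*l + v = l*v² + v = v + l*v²)
u(I) = -⅘ (u(I) = -9/5 + 1 = -⅘)
O(a) = -⅘ + 2*a (O(a) = (-⅘ + a) + a = -⅘ + 2*a)
q(S) = (-⅘ + 3*S)/(-4 + S) (q(S) = (S + (-⅘ + 2*S))/(S - 4) = (-⅘ + 3*S)/(-4 + S))
w = 83/30 (w = (-4 + 15*(4*(1 - 3*4)))/(5*(-4 + 4*(1 - 3*4))) = (-4 + 15*(4*(1 - 12)))/(5*(-4 + 4*(1 - 12))) = (-4 + 15*(4*(-11)))/(5*(-4 + 4*(-11))) = (-4 + 15*(-44))/(5*(-4 - 44)) = (⅕)*(-4 - 660)/(-48) = (⅕)*(-1/48)*(-664) = 83/30 ≈ 2.7667)
w*737 = (83/30)*737 = 61171/30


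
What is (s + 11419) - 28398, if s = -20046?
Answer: -37025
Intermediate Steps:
(s + 11419) - 28398 = (-20046 + 11419) - 28398 = -8627 - 28398 = -37025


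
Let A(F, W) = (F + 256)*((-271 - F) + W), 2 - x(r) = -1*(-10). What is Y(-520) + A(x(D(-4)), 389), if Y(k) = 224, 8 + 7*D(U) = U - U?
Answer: 31472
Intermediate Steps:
D(U) = -8/7 (D(U) = -8/7 + (U - U)/7 = -8/7 + (⅐)*0 = -8/7 + 0 = -8/7)
x(r) = -8 (x(r) = 2 - (-1)*(-10) = 2 - 1*10 = 2 - 10 = -8)
A(F, W) = (256 + F)*(-271 + W - F)
Y(-520) + A(x(D(-4)), 389) = 224 + (-69376 - 1*(-8)² - 527*(-8) + 256*389 - 8*389) = 224 + (-69376 - 1*64 + 4216 + 99584 - 3112) = 224 + (-69376 - 64 + 4216 + 99584 - 3112) = 224 + 31248 = 31472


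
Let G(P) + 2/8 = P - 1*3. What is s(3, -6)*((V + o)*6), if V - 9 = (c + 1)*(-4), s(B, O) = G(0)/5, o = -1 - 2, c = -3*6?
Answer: -1443/5 ≈ -288.60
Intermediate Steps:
G(P) = -13/4 + P (G(P) = -¼ + (P - 1*3) = -¼ + (P - 3) = -¼ + (-3 + P) = -13/4 + P)
c = -18
o = -3
s(B, O) = -13/20 (s(B, O) = (-13/4 + 0)/5 = -13/4*⅕ = -13/20)
V = 77 (V = 9 + (-18 + 1)*(-4) = 9 - 17*(-4) = 9 + 68 = 77)
s(3, -6)*((V + o)*6) = -13*(77 - 3)*6/20 = -481*6/10 = -13/20*444 = -1443/5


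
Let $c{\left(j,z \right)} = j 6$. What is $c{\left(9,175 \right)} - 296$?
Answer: $-242$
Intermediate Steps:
$c{\left(j,z \right)} = 6 j$
$c{\left(9,175 \right)} - 296 = 6 \cdot 9 - 296 = 54 - 296 = -242$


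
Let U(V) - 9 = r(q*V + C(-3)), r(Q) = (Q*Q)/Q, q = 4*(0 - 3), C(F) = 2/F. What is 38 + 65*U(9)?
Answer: -19321/3 ≈ -6440.3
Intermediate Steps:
q = -12 (q = 4*(-3) = -12)
r(Q) = Q (r(Q) = Q²/Q = Q)
U(V) = 25/3 - 12*V (U(V) = 9 + (-12*V + 2/(-3)) = 9 + (-12*V + 2*(-⅓)) = 9 + (-12*V - ⅔) = 9 + (-⅔ - 12*V) = 25/3 - 12*V)
38 + 65*U(9) = 38 + 65*(25/3 - 12*9) = 38 + 65*(25/3 - 108) = 38 + 65*(-299/3) = 38 - 19435/3 = -19321/3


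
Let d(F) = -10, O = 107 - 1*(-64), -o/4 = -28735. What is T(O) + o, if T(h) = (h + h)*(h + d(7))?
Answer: 170002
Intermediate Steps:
o = 114940 (o = -4*(-28735) = 114940)
O = 171 (O = 107 + 64 = 171)
T(h) = 2*h*(-10 + h) (T(h) = (h + h)*(h - 10) = (2*h)*(-10 + h) = 2*h*(-10 + h))
T(O) + o = 2*171*(-10 + 171) + 114940 = 2*171*161 + 114940 = 55062 + 114940 = 170002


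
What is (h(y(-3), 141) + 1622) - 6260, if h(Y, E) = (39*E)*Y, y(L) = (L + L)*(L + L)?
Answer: 193326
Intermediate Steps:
y(L) = 4*L² (y(L) = (2*L)*(2*L) = 4*L²)
h(Y, E) = 39*E*Y
(h(y(-3), 141) + 1622) - 6260 = (39*141*(4*(-3)²) + 1622) - 6260 = (39*141*(4*9) + 1622) - 6260 = (39*141*36 + 1622) - 6260 = (197964 + 1622) - 6260 = 199586 - 6260 = 193326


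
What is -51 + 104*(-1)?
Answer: -155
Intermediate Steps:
-51 + 104*(-1) = -51 - 104 = -155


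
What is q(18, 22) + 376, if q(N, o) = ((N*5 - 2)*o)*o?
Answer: 42968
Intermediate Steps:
q(N, o) = o²*(-2 + 5*N) (q(N, o) = ((5*N - 2)*o)*o = ((-2 + 5*N)*o)*o = (o*(-2 + 5*N))*o = o²*(-2 + 5*N))
q(18, 22) + 376 = 22²*(-2 + 5*18) + 376 = 484*(-2 + 90) + 376 = 484*88 + 376 = 42592 + 376 = 42968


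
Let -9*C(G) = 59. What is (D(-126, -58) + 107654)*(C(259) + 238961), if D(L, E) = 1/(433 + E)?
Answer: 17363971619618/675 ≈ 2.5724e+10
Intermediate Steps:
C(G) = -59/9 (C(G) = -⅑*59 = -59/9)
(D(-126, -58) + 107654)*(C(259) + 238961) = (1/(433 - 58) + 107654)*(-59/9 + 238961) = (1/375 + 107654)*(2150590/9) = (40370251/375)*(2150590/9) = 17363971619618/675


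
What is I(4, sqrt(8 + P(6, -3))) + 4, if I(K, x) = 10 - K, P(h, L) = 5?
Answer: 10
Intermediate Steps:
I(4, sqrt(8 + P(6, -3))) + 4 = (10 - 1*4) + 4 = (10 - 4) + 4 = 6 + 4 = 10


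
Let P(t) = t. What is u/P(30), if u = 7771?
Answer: 7771/30 ≈ 259.03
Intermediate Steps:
u/P(30) = 7771/30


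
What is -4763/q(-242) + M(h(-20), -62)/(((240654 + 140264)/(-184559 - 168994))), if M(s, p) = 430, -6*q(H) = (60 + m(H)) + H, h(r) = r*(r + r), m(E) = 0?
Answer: -9638733096/17331769 ≈ -556.13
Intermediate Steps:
h(r) = 2*r² (h(r) = r*(2*r) = 2*r²)
q(H) = -10 - H/6 (q(H) = -((60 + 0) + H)/6 = -(60 + H)/6 = -10 - H/6)
-4763/q(-242) + M(h(-20), -62)/(((240654 + 140264)/(-184559 - 168994))) = -4763/(-10 - ⅙*(-242)) + 430/(((240654 + 140264)/(-184559 - 168994))) = -4763/(-10 + 121/3) + 430/((380918/(-353553))) = -4763/91/3 + 430/((380918*(-1/353553))) = -4763*3/91 + 430/(-380918/353553) = -14289/91 + 430*(-353553/380918) = -14289/91 - 76013895/190459 = -9638733096/17331769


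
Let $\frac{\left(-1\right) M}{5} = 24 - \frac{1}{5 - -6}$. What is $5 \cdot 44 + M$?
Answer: $\frac{1105}{11} \approx 100.45$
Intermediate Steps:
$M = - \frac{1315}{11}$ ($M = - 5 \left(24 - \frac{1}{5 - -6}\right) = - 5 \left(24 - \frac{1}{5 + 6}\right) = - 5 \left(24 - \frac{1}{11}\right) = \left(-5\right) \frac{263}{11} = - \frac{1315}{11} \approx -119.55$)
$5 \cdot 44 + M = 5 \cdot 44 - \frac{1315}{11} = 220 - \frac{1315}{11} = \frac{1105}{11}$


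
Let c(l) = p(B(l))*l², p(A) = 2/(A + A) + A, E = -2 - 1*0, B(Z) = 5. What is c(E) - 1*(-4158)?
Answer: 20894/5 ≈ 4178.8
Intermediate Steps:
E = -2 (E = -2 + 0 = -2)
p(A) = A + 1/A (p(A) = 2/((2*A)) + A = 2*(1/(2*A)) + A = 1/A + A = A + 1/A)
c(l) = 26*l²/5 (c(l) = (5 + 1/5)*l² = (5 + ⅕)*l² = 26*l²/5)
c(E) - 1*(-4158) = (26/5)*(-2)² - 1*(-4158) = (26/5)*4 + 4158 = 104/5 + 4158 = 20894/5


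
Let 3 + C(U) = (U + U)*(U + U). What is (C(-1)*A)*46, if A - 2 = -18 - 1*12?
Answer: -1288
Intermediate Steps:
A = -28 (A = 2 + (-18 - 1*12) = 2 + (-18 - 12) = 2 - 30 = -28)
C(U) = -3 + 4*U² (C(U) = -3 + (U + U)*(U + U) = -3 + (2*U)*(2*U) = -3 + 4*U²)
(C(-1)*A)*46 = ((-3 + 4*(-1)²)*(-28))*46 = ((-3 + 4*1)*(-28))*46 = ((-3 + 4)*(-28))*46 = (1*(-28))*46 = -28*46 = -1288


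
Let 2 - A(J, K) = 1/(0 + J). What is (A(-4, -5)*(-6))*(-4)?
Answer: 54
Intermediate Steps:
A(J, K) = 2 - 1/J (A(J, K) = 2 - 1/(0 + J) = 2 - 1/J)
(A(-4, -5)*(-6))*(-4) = ((2 - 1/(-4))*(-6))*(-4) = ((2 - 1*(-¼))*(-6))*(-4) = ((2 + ¼)*(-6))*(-4) = ((9/4)*(-6))*(-4) = -27/2*(-4) = 54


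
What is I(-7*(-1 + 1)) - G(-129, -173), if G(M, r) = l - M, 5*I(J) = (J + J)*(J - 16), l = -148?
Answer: 19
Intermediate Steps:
I(J) = 2*J*(-16 + J)/5 (I(J) = ((J + J)*(J - 16))/5 = ((2*J)*(-16 + J))/5 = (2*J*(-16 + J))/5 = 2*J*(-16 + J)/5)
G(M, r) = -148 - M
I(-7*(-1 + 1)) - G(-129, -173) = 2*(-7*(-1 + 1))*(-16 - 7*(-1 + 1))/5 - (-148 - 1*(-129)) = 2*(-7*0)*(-16 - 7*0)/5 - (-148 + 129) = (⅖)*0*(-16 + 0) - 1*(-19) = (⅖)*0*(-16) + 19 = 0 + 19 = 19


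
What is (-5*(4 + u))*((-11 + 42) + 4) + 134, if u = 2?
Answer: -916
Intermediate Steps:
(-5*(4 + u))*((-11 + 42) + 4) + 134 = (-5*(4 + 2))*((-11 + 42) + 4) + 134 = (-5*6)*(31 + 4) + 134 = -30*35 + 134 = -1050 + 134 = -916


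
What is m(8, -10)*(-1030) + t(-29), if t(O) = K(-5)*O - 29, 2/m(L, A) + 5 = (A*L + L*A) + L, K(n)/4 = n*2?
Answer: 179627/157 ≈ 1144.1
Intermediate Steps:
K(n) = 8*n (K(n) = 4*(n*2) = 4*(2*n) = 8*n)
m(L, A) = 2/(-5 + L + 2*A*L) (m(L, A) = 2/(-5 + ((A*L + L*A) + L)) = 2/(-5 + ((A*L + A*L) + L)) = 2/(-5 + (2*A*L + L)) = 2/(-5 + (L + 2*A*L)) = 2/(-5 + L + 2*A*L))
t(O) = -29 - 40*O (t(O) = (8*(-5))*O - 29 = -40*O - 29 = -29 - 40*O)
m(8, -10)*(-1030) + t(-29) = (2/(-5 + 8 + 2*(-10)*8))*(-1030) + (-29 - 40*(-29)) = (2/(-5 + 8 - 160))*(-1030) + (-29 + 1160) = (2/(-157))*(-1030) + 1131 = (2*(-1/157))*(-1030) + 1131 = -2/157*(-1030) + 1131 = 2060/157 + 1131 = 179627/157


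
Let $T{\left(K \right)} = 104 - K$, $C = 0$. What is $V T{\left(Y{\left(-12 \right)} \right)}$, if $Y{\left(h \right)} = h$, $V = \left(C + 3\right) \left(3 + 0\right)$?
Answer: $1044$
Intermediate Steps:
$V = 9$ ($V = \left(0 + 3\right) \left(3 + 0\right) = 3 \cdot 3 = 9$)
$V T{\left(Y{\left(-12 \right)} \right)} = 9 \left(104 - -12\right) = 9 \left(104 + 12\right) = 9 \cdot 116 = 1044$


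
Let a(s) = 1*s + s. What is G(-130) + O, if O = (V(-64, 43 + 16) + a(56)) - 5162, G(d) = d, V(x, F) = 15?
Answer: -5165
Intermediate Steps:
a(s) = 2*s (a(s) = s + s = 2*s)
O = -5035 (O = (15 + 2*56) - 5162 = (15 + 112) - 5162 = 127 - 5162 = -5035)
G(-130) + O = -130 - 5035 = -5165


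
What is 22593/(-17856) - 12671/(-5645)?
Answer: 32905297/33599040 ≈ 0.97935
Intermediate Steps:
22593/(-17856) - 12671/(-5645) = 22593*(-1/17856) - 12671*(-1/5645) = -7531/5952 + 12671/5645 = 32905297/33599040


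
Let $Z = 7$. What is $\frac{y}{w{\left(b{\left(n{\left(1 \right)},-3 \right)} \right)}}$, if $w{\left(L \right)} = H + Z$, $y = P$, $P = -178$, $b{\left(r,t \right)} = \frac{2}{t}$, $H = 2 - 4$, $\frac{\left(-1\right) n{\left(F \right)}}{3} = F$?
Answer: $- \frac{178}{5} \approx -35.6$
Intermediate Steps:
$n{\left(F \right)} = - 3 F$
$H = -2$
$y = -178$
$w{\left(L \right)} = 5$ ($w{\left(L \right)} = -2 + 7 = 5$)
$\frac{y}{w{\left(b{\left(n{\left(1 \right)},-3 \right)} \right)}} = - \frac{178}{5}$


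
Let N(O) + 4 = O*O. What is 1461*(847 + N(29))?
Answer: 2460324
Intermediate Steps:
N(O) = -4 + O² (N(O) = -4 + O*O = -4 + O²)
1461*(847 + N(29)) = 1461*(847 + (-4 + 29²)) = 1461*(847 + (-4 + 841)) = 1461*(847 + 837) = 1461*1684 = 2460324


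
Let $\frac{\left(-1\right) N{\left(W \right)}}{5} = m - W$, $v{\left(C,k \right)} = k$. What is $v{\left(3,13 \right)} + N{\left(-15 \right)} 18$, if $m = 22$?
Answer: $-3317$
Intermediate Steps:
$N{\left(W \right)} = -110 + 5 W$ ($N{\left(W \right)} = - 5 \left(22 - W\right) = -110 + 5 W$)
$v{\left(3,13 \right)} + N{\left(-15 \right)} 18 = 13 + \left(-110 + 5 \left(-15\right)\right) 18 = 13 + \left(-110 - 75\right) 18 = 13 - 3330 = -3317$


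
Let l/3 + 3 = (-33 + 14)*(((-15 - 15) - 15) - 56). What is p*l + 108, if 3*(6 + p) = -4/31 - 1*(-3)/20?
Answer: -5322673/155 ≈ -34340.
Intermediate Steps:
p = -11147/1860 (p = -6 + (-4/31 - 1*(-3)/20)/3 = -6 + (-4*1/31 + 3*(1/20))/3 = -6 + (-4/31 + 3/20)/3 = -6 + (⅓)*(13/620) = -6 + 13/1860 = -11147/1860 ≈ -5.9930)
l = 5748 (l = -9 + 3*((-33 + 14)*(((-15 - 15) - 15) - 56)) = -9 + 3*(-19*((-30 - 15) - 56)) = -9 + 3*(-19*(-45 - 56)) = -9 + 3*(-19*(-101)) = -9 + 3*1919 = -9 + 5757 = 5748)
p*l + 108 = -11147/1860*5748 + 108 = -5339413/155 + 108 = -5322673/155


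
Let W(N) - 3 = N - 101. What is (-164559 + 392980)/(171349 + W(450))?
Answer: 228421/171701 ≈ 1.3303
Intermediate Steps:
W(N) = -98 + N (W(N) = 3 + (N - 101) = 3 + (-101 + N) = -98 + N)
(-164559 + 392980)/(171349 + W(450)) = (-164559 + 392980)/(171349 + (-98 + 450)) = 228421/(171349 + 352) = 228421/171701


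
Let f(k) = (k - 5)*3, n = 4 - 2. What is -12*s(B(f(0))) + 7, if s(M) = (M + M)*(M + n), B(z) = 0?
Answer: 7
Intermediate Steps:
n = 2
f(k) = -15 + 3*k (f(k) = (-5 + k)*3 = -15 + 3*k)
s(M) = 2*M*(2 + M) (s(M) = (M + M)*(M + 2) = (2*M)*(2 + M) = 2*M*(2 + M))
-12*s(B(f(0))) + 7 = -24*0*(2 + 0) + 7 = -24*0*2 + 7 = -12*0 + 7 = 0 + 7 = 7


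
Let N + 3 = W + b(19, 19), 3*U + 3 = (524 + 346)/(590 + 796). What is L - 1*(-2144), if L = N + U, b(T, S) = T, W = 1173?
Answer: 2309221/693 ≈ 3332.2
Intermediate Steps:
U = -548/693 (U = -1 + ((524 + 346)/(590 + 796))/3 = -1 + (870/1386)/3 = -1 + (870*(1/1386))/3 = -1 + (1/3)*(145/231) = -1 + 145/693 = -548/693 ≈ -0.79076)
N = 1189 (N = -3 + (1173 + 19) = -3 + 1192 = 1189)
L = 823429/693 (L = 1189 - 548/693 = 823429/693 ≈ 1188.2)
L - 1*(-2144) = 823429/693 - 1*(-2144) = 823429/693 + 2144 = 2309221/693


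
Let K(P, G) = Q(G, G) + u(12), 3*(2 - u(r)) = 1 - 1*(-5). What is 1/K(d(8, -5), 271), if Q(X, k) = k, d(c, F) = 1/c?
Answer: 1/271 ≈ 0.0036900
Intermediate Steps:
u(r) = 0 (u(r) = 2 - (1 - 1*(-5))/3 = 2 - (1 + 5)/3 = 2 - 1/3*6 = 2 - 2 = 0)
K(P, G) = G (K(P, G) = G + 0 = G)
1/K(d(8, -5), 271) = 1/271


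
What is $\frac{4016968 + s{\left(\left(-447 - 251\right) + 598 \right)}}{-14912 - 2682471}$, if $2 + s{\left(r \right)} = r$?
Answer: $- \frac{4016866}{2697383} \approx -1.4892$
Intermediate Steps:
$s{\left(r \right)} = -2 + r$
$\frac{4016968 + s{\left(\left(-447 - 251\right) + 598 \right)}}{-14912 - 2682471} = \frac{4016968 + \left(-2 + \left(\left(-447 - 251\right) + 598\right)\right)}{-14912 - 2682471} = \frac{4016968 + \left(-2 + \left(-698 + 598\right)\right)}{-2697383} = \left(4016968 - 102\right) \left(- \frac{1}{2697383}\right) = 4016866 \left(- \frac{1}{2697383}\right) = - \frac{4016866}{2697383}$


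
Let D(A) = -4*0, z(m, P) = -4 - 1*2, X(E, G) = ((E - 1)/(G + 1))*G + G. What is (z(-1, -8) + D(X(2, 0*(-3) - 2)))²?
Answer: 36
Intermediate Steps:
X(E, G) = G + G*(-1 + E)/(1 + G) (X(E, G) = ((-1 + E)/(1 + G))*G + G = G*(-1 + E)/(1 + G) + G = G + G*(-1 + E)/(1 + G))
z(m, P) = -6 (z(m, P) = -4 - 2 = -6)
D(A) = 0
(z(-1, -8) + D(X(2, 0*(-3) - 2)))² = (-6 + 0)² = (-6)² = 36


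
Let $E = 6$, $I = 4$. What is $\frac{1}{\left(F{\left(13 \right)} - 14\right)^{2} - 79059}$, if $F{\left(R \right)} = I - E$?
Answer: $- \frac{1}{78803} \approx -1.269 \cdot 10^{-5}$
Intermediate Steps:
$F{\left(R \right)} = -2$ ($F{\left(R \right)} = 4 - 6 = -2$)
$\frac{1}{\left(F{\left(13 \right)} - 14\right)^{2} - 79059} = \frac{1}{\left(-2 - 14\right)^{2} - 79059} = \frac{1}{\left(-16\right)^{2} - 79059} = \frac{1}{256 - 79059} = \frac{1}{-78803} = - \frac{1}{78803}$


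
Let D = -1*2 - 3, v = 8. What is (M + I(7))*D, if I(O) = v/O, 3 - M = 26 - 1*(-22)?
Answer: 1535/7 ≈ 219.29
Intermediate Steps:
M = -45 (M = 3 - (26 - 1*(-22)) = 3 - (26 + 22) = 3 - 1*48 = 3 - 48 = -45)
D = -5 (D = -2 - 3 = -5)
I(O) = 8/O
(M + I(7))*D = (-45 + 8/7)*(-5) = -307/7*(-5) = 1535/7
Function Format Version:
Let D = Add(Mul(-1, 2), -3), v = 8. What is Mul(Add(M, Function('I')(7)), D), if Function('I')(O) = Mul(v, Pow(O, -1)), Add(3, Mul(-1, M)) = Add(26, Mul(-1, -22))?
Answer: Rational(1535, 7) ≈ 219.29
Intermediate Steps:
M = -45 (M = Add(3, Mul(-1, Add(26, Mul(-1, -22)))) = Add(3, Mul(-1, Add(26, 22))) = Add(3, Mul(-1, 48)) = Add(3, -48) = -45)
D = -5 (D = Add(-2, -3) = -5)
Function('I')(O) = Mul(8, Pow(O, -1))
Mul(Add(M, Function('I')(7)), D) = Mul(Add(-45, Mul(8, Pow(7, -1))), -5) = Mul(Add(-45, Mul(8, Rational(1, 7))), -5) = Mul(Add(-45, Rational(8, 7)), -5) = Mul(Rational(-307, 7), -5) = Rational(1535, 7)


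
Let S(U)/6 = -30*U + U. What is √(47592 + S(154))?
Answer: 2*√5199 ≈ 144.21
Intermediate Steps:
S(U) = -174*U (S(U) = 6*(-30*U + U) = 6*(-29*U) = -174*U)
√(47592 + S(154)) = √(47592 - 174*154) = √(47592 - 26796) = √20796 = 2*√5199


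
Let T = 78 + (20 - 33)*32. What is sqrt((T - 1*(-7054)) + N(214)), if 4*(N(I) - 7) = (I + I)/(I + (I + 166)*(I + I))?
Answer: sqrt(15573723454)/1522 ≈ 81.994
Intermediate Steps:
N(I) = 7 + I/(2*(I + 2*I*(166 + I))) (N(I) = 7 + ((I + I)/(I + (I + 166)*(I + I)))/4 = 7 + ((2*I)/(I + (166 + I)*(2*I)))/4 = 7 + ((2*I)/(I + 2*I*(166 + I)))/4 = 7 + (2*I/(I + 2*I*(166 + I)))/4 = 7 + I/(2*(I + 2*I*(166 + I))))
T = -338 (T = 78 - 13*32 = 78 - 416 = -338)
sqrt((T - 1*(-7054)) + N(214)) = sqrt((-338 - 1*(-7054)) + (4663 + 28*214)/(2*(333 + 2*214))) = sqrt((-338 + 7054) + (4663 + 5992)/(2*(333 + 428))) = sqrt(6716 + (1/2)*10655/761) = sqrt(6716 + (1/2)*(1/761)*10655) = sqrt(6716 + 10655/1522) = sqrt(10232407/1522) = sqrt(15573723454)/1522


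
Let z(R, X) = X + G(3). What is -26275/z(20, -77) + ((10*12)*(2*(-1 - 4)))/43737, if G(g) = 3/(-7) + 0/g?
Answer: 2681225775/7901818 ≈ 339.32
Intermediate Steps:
G(g) = -3/7 (G(g) = 3*(-⅐) + 0 = -3/7 + 0 = -3/7)
z(R, X) = -3/7 + X (z(R, X) = X - 3/7 = -3/7 + X)
-26275/z(20, -77) + ((10*12)*(2*(-1 - 4)))/43737 = -26275/(-3/7 - 77) + ((10*12)*(2*(-1 - 4)))/43737 = -26275/(-542/7) + (120*(2*(-5)))*(1/43737) = -26275*(-7/542) + (120*(-10))*(1/43737) = 183925/542 - 1200*1/43737 = 183925/542 - 400/14579 = 2681225775/7901818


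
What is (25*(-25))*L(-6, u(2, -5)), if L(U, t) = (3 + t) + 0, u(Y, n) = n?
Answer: 1250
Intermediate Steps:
L(U, t) = 3 + t
(25*(-25))*L(-6, u(2, -5)) = (25*(-25))*(3 - 5) = -625*(-2) = 1250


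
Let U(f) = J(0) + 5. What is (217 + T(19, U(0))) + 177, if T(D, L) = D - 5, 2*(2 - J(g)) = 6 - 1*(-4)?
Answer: 408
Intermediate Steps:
J(g) = -3 (J(g) = 2 - (6 - 1*(-4))/2 = 2 - (6 + 4)/2 = 2 - ½*10 = 2 - 5 = -3)
U(f) = 2 (U(f) = -3 + 5 = 2)
T(D, L) = -5 + D
(217 + T(19, U(0))) + 177 = (217 + (-5 + 19)) + 177 = (217 + 14) + 177 = 231 + 177 = 408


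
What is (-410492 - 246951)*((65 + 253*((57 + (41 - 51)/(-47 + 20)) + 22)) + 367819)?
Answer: -6886746324821/27 ≈ -2.5506e+11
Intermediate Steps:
(-410492 - 246951)*((65 + 253*((57 + (41 - 51)/(-47 + 20)) + 22)) + 367819) = -657443*((65 + 253*((57 - 10/(-27)) + 22)) + 367819) = -657443*((65 + 253*((57 - 10*(-1/27)) + 22)) + 367819) = -657443*((65 + 253*((57 + 10/27) + 22)) + 367819) = -657443*((65 + 253*(1549/27 + 22)) + 367819) = -657443*((65 + 253*(2143/27)) + 367819) = -657443*((65 + 542179/27) + 367819) = -657443*(543934/27 + 367819) = -657443*10475047/27 = -6886746324821/27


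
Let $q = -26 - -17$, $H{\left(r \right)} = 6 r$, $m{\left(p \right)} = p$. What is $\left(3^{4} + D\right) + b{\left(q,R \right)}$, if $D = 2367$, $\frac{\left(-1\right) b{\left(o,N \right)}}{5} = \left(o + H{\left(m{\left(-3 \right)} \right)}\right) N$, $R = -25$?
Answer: $-927$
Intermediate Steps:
$q = -9$ ($q = -26 + 17 = -9$)
$b{\left(o,N \right)} = - 5 N \left(-18 + o\right)$ ($b{\left(o,N \right)} = - 5 \left(o + 6 \left(-3\right)\right) N = - 5 \left(o - 18\right) N = - 5 \left(-18 + o\right) N = - 5 N \left(-18 + o\right)$)
$\left(3^{4} + D\right) + b{\left(q,R \right)} = \left(3^{4} + 2367\right) + 5 \left(-25\right) \left(18 - -9\right) = \left(81 + 2367\right) + 5 \left(-25\right) \left(18 + 9\right) = 2448 + 5 \left(-25\right) 27 = 2448 - 3375 = -927$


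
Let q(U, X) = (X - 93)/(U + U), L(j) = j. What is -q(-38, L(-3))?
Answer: -24/19 ≈ -1.2632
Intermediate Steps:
q(U, X) = (-93 + X)/(2*U) (q(U, X) = (-93 + X)/((2*U)) = (-93 + X)*(1/(2*U)) = (-93 + X)/(2*U))
-q(-38, L(-3)) = -(-93 - 3)/(2*(-38)) = -(-1)*(-96)/(2*38) = -1*24/19 = -24/19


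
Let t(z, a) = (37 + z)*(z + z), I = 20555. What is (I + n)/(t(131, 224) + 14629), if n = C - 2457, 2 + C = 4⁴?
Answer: 496/1585 ≈ 0.31293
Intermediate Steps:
C = 254 (C = -2 + 4⁴ = -2 + 256 = 254)
t(z, a) = 2*z*(37 + z) (t(z, a) = (37 + z)*(2*z) = 2*z*(37 + z))
n = -2203 (n = 254 - 2457 = -2203)
(I + n)/(t(131, 224) + 14629) = (20555 - 2203)/(2*131*(37 + 131) + 14629) = 18352/(2*131*168 + 14629) = 18352/(44016 + 14629) = 18352/58645 = 18352*(1/58645) = 496/1585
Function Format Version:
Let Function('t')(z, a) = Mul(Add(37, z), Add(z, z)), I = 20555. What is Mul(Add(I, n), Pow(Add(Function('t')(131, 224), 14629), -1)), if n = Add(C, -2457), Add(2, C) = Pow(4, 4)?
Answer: Rational(496, 1585) ≈ 0.31293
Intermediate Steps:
C = 254 (C = Add(-2, Pow(4, 4)) = Add(-2, 256) = 254)
Function('t')(z, a) = Mul(2, z, Add(37, z)) (Function('t')(z, a) = Mul(Add(37, z), Mul(2, z)) = Mul(2, z, Add(37, z)))
n = -2203 (n = Add(254, -2457) = -2203)
Mul(Add(I, n), Pow(Add(Function('t')(131, 224), 14629), -1)) = Mul(Add(20555, -2203), Pow(Add(Mul(2, 131, Add(37, 131)), 14629), -1)) = Mul(18352, Pow(Add(Mul(2, 131, 168), 14629), -1)) = Mul(18352, Pow(Add(44016, 14629), -1)) = Mul(18352, Pow(58645, -1)) = Mul(18352, Rational(1, 58645)) = Rational(496, 1585)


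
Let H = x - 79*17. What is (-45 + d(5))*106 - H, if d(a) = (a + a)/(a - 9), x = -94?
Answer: -3598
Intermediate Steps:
d(a) = 2*a/(-9 + a) (d(a) = (2*a)/(-9 + a) = 2*a/(-9 + a))
H = -1437 (H = -94 - 79*17 = -94 - 1343 = -1437)
(-45 + d(5))*106 - H = (-45 + 2*5/(-9 + 5))*106 - 1*(-1437) = (-45 + 2*5/(-4))*106 + 1437 = (-45 + 2*5*(-1/4))*106 + 1437 = (-45 - 5/2)*106 + 1437 = -95/2*106 + 1437 = -5035 + 1437 = -3598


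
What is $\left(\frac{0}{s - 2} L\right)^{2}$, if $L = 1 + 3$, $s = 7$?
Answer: $0$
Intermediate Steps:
$L = 4$
$\left(\frac{0}{s - 2} L\right)^{2} = \left(\frac{0}{7 - 2} \cdot 4\right)^{2} = \left(\frac{0}{5} \cdot 4\right)^{2} = \left(0 \cdot \frac{1}{5} \cdot 4\right)^{2} = \left(0 \cdot 4\right)^{2} = 0^{2} = 0$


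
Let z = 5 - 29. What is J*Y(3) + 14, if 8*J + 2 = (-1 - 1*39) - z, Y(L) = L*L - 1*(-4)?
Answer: -61/4 ≈ -15.250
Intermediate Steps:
Y(L) = 4 + L² (Y(L) = L² + 4 = 4 + L²)
z = -24
J = -9/4 (J = -¼ + ((-1 - 1*39) - 1*(-24))/8 = -¼ + ((-1 - 39) + 24)/8 = -¼ + (-40 + 24)/8 = -¼ + (⅛)*(-16) = -¼ - 2 = -9/4 ≈ -2.2500)
J*Y(3) + 14 = -9*(4 + 3²)/4 + 14 = -9*(4 + 9)/4 + 14 = -9/4*13 + 14 = -117/4 + 14 = -61/4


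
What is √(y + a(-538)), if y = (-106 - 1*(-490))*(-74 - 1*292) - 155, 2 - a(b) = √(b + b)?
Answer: √(-140697 - 2*I*√269) ≈ 0.044 - 375.1*I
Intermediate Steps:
a(b) = 2 - √2*√b (a(b) = 2 - √(b + b) = 2 - √(2*b) = 2 - √2*√b)
y = -140699 (y = (-106 + 490)*(-74 - 292) - 155 = 384*(-366) - 155 = -140544 - 155 = -140699)
√(y + a(-538)) = √(-140699 + (2 - √2*√(-538))) = √(-140699 + (2 - √2*I*√538)) = √(-140699 + (2 - 2*I*√269)) = √(-140697 - 2*I*√269)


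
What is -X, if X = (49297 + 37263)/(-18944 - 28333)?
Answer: 86560/47277 ≈ 1.8309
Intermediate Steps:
X = -86560/47277 (X = 86560/(-47277) = 86560*(-1/47277) = -86560/47277 ≈ -1.8309)
-X = -1*(-86560/47277) = 86560/47277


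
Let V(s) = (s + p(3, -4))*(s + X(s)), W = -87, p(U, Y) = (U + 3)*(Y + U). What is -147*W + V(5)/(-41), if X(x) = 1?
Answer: 524355/41 ≈ 12789.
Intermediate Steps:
p(U, Y) = (3 + U)*(U + Y)
V(s) = (1 + s)*(-6 + s) (V(s) = (s + (3**2 + 3*3 + 3*(-4) + 3*(-4)))*(s + 1) = (s + (9 + 9 - 12 - 12))*(1 + s) = (s - 6)*(1 + s) = (-6 + s)*(1 + s) = (1 + s)*(-6 + s))
-147*W + V(5)/(-41) = -147*(-87) + (-6 + 5**2 - 5*5)/(-41) = 12789 + (-6 + 25 - 25)*(-1/41) = 12789 - 6*(-1/41) = 12789 + 6/41 = 524355/41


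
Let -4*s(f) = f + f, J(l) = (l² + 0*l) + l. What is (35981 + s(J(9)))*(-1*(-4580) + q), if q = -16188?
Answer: -417145088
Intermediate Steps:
J(l) = l + l² (J(l) = (l² + 0) + l = l² + l = l + l²)
s(f) = -f/2 (s(f) = -(f + f)/4 = -f/2)
(35981 + s(J(9)))*(-1*(-4580) + q) = (35981 - 9*(1 + 9)/2)*(-1*(-4580) - 16188) = (35981 - 9*10/2)*(4580 - 16188) = (35981 - ½*90)*(-11608) = (35981 - 45)*(-11608) = 35936*(-11608) = -417145088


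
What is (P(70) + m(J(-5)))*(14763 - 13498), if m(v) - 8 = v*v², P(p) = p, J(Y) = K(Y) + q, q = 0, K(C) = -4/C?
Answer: 2482942/25 ≈ 99318.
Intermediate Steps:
J(Y) = -4/Y (J(Y) = -4/Y + 0 = -4/Y)
m(v) = 8 + v³ (m(v) = 8 + v*v² = 8 + v³)
(P(70) + m(J(-5)))*(14763 - 13498) = (70 + (8 + (-4/(-5))³))*(14763 - 13498) = (70 + (8 + (-4*(-⅕))³))*1265 = (70 + (8 + (⅘)³))*1265 = (70 + (8 + 64/125))*1265 = (70 + 1064/125)*1265 = (9814/125)*1265 = 2482942/25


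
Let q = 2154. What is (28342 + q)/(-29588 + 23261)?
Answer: -30496/6327 ≈ -4.8200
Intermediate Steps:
(28342 + q)/(-29588 + 23261) = (28342 + 2154)/(-29588 + 23261) = 30496/(-6327) = 30496*(-1/6327) = -30496/6327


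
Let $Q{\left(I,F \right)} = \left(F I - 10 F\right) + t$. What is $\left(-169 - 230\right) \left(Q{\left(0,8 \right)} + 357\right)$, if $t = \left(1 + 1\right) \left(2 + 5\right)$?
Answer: $-116109$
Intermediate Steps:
$t = 14$ ($t = 2 \cdot 7 = 14$)
$Q{\left(I,F \right)} = 14 - 10 F + F I$ ($Q{\left(I,F \right)} = \left(F I - 10 F\right) + 14 = \left(- 10 F + F I\right) + 14 = 14 - 10 F + F I$)
$\left(-169 - 230\right) \left(Q{\left(0,8 \right)} + 357\right) = \left(-169 - 230\right) \left(\left(14 - 80 + 8 \cdot 0\right) + 357\right) = \left(-169 - 230\right) \left(\left(14 - 80 + 0\right) + 357\right) = - 399 \left(-66 + 357\right) = \left(-399\right) 291 = -116109$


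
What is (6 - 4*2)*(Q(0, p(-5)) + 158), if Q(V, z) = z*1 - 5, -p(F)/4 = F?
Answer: -346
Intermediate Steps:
p(F) = -4*F
Q(V, z) = -5 + z (Q(V, z) = z - 5 = -5 + z)
(6 - 4*2)*(Q(0, p(-5)) + 158) = (6 - 4*2)*((-5 - 4*(-5)) + 158) = (6 - 8)*((-5 + 20) + 158) = -2*(15 + 158) = -2*173 = -346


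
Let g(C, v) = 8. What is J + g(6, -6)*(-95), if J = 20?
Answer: -740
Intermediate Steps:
J + g(6, -6)*(-95) = 20 + 8*(-95) = 20 - 760 = -740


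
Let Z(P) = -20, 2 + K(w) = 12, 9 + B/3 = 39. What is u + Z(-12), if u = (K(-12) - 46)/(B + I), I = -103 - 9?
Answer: -202/11 ≈ -18.364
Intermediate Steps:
B = 90 (B = -27 + 3*39 = -27 + 117 = 90)
I = -112
K(w) = 10 (K(w) = -2 + 12 = 10)
u = 18/11 (u = (10 - 46)/(90 - 112) = -36/(-22) = -36*(-1/22) = 18/11 ≈ 1.6364)
u + Z(-12) = 18/11 - 20 = -202/11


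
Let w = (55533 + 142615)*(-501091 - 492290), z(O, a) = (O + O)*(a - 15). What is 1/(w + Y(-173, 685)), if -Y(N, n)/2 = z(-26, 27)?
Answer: -1/196836457140 ≈ -5.0804e-12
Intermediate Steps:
z(O, a) = 2*O*(-15 + a) (z(O, a) = (2*O)*(-15 + a) = 2*O*(-15 + a))
Y(N, n) = 1248 (Y(N, n) = -4*(-26)*(-15 + 27) = -4*(-26)*12 = -2*(-624) = 1248)
w = -196836458388 (w = 198148*(-993381) = -196836458388)
1/(w + Y(-173, 685)) = 1/(-196836458388 + 1248) = 1/(-196836457140) = -1/196836457140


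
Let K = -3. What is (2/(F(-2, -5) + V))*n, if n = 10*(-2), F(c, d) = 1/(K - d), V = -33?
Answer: 16/13 ≈ 1.2308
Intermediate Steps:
F(c, d) = 1/(-3 - d)
n = -20
(2/(F(-2, -5) + V))*n = (2/(-1/(3 - 5) - 33))*(-20) = (2/(-1/(-2) - 33))*(-20) = (2/(-1*(-½) - 33))*(-20) = (2/(½ - 33))*(-20) = (2/(-65/2))*(-20) = (2*(-2/65))*(-20) = -4/65*(-20) = 16/13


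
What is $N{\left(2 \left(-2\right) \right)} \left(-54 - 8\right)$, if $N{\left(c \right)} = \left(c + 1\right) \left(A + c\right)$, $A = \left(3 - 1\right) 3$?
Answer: $372$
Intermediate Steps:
$A = 6$ ($A = 2 \cdot 3 = 6$)
$N{\left(c \right)} = \left(1 + c\right) \left(6 + c\right)$ ($N{\left(c \right)} = \left(c + 1\right) \left(6 + c\right) = \left(1 + c\right) \left(6 + c\right)$)
$N{\left(2 \left(-2\right) \right)} \left(-54 - 8\right) = \left(6 + \left(2 \left(-2\right)\right)^{2} + 7 \cdot 2 \left(-2\right)\right) \left(-54 - 8\right) = \left(6 + \left(-4\right)^{2} + 7 \left(-4\right)\right) \left(-54 - 8\right) = \left(6 + 16 - 28\right) \left(-62\right) = \left(-6\right) \left(-62\right) = 372$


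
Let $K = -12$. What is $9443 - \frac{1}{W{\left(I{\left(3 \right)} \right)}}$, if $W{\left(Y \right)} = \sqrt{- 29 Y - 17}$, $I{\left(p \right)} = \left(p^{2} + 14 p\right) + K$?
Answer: $9443 + \frac{i \sqrt{287}}{574} \approx 9443.0 + 0.029514 i$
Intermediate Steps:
$I{\left(p \right)} = -12 + p^{2} + 14 p$ ($I{\left(p \right)} = \left(p^{2} + 14 p\right) - 12 = -12 + p^{2} + 14 p$)
$W{\left(Y \right)} = \sqrt{-17 - 29 Y}$
$9443 - \frac{1}{W{\left(I{\left(3 \right)} \right)}} = 9443 - \frac{1}{\sqrt{-17 - 29 \left(-12 + 3^{2} + 14 \cdot 3\right)}} = 9443 - \frac{1}{\sqrt{-17 - 29 \left(-12 + 9 + 42\right)}} = 9443 - \frac{1}{\sqrt{-17 - 1131}} = 9443 - \frac{1}{\sqrt{-1148}} = 9443 - \frac{1}{2 i \sqrt{287}} = 9443 - - \frac{i \sqrt{287}}{574} = 9443 + \frac{i \sqrt{287}}{574}$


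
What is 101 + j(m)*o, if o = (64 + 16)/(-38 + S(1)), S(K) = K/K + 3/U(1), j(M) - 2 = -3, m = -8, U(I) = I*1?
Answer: 1757/17 ≈ 103.35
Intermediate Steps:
U(I) = I
j(M) = -1 (j(M) = 2 - 3 = -1)
S(K) = 4 (S(K) = K/K + 3/1 = 1 + 3*1 = 1 + 3 = 4)
o = -40/17 (o = (64 + 16)/(-38 + 4) = 80/(-34) = 80*(-1/34) = -40/17 ≈ -2.3529)
101 + j(m)*o = 101 - 1*(-40/17) = 101 + 40/17 = 1757/17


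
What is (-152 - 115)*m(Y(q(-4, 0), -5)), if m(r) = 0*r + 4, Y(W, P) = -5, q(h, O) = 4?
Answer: -1068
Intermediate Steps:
m(r) = 4 (m(r) = 0 + 4 = 4)
(-152 - 115)*m(Y(q(-4, 0), -5)) = (-152 - 115)*4 = -267*4 = -1068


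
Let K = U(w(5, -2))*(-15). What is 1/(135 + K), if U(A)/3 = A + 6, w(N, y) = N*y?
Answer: 1/315 ≈ 0.0031746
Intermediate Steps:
U(A) = 18 + 3*A (U(A) = 3*(A + 6) = 3*(6 + A) = 18 + 3*A)
K = 180 (K = (18 + 3*(5*(-2)))*(-15) = (18 + 3*(-10))*(-15) = (18 - 30)*(-15) = -12*(-15) = 180)
1/(135 + K) = 1/(135 + 180) = 1/315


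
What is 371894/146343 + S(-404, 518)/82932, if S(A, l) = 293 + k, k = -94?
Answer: 10290345155/4045505892 ≈ 2.5436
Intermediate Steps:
S(A, l) = 199 (S(A, l) = 293 - 94 = 199)
371894/146343 + S(-404, 518)/82932 = 371894/146343 + 199/82932 = 10290345155/4045505892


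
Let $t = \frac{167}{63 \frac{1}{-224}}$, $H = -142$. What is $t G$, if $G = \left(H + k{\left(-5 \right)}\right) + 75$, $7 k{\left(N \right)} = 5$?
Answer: $\frac{2479616}{63} \approx 39359.0$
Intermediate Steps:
$k{\left(N \right)} = \frac{5}{7}$ ($k{\left(N \right)} = \frac{1}{7} \cdot 5 = \frac{5}{7}$)
$t = - \frac{5344}{9}$ ($t = \frac{167}{63 \left(- \frac{1}{224}\right)} = \frac{167}{- \frac{9}{32}} = 167 \left(- \frac{32}{9}\right) = - \frac{5344}{9} \approx -593.78$)
$G = - \frac{464}{7}$ ($G = \left(-142 + \frac{5}{7}\right) + 75 = - \frac{989}{7} + 75 = - \frac{464}{7} \approx -66.286$)
$t G = \left(- \frac{5344}{9}\right) \left(- \frac{464}{7}\right) = \frac{2479616}{63}$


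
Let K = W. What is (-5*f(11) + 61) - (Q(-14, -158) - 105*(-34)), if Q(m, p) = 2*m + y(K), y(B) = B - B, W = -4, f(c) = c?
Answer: -3536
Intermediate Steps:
K = -4
y(B) = 0
Q(m, p) = 2*m (Q(m, p) = 2*m + 0 = 2*m)
(-5*f(11) + 61) - (Q(-14, -158) - 105*(-34)) = (-5*11 + 61) - (2*(-14) - 105*(-34)) = (-55 + 61) - (-28 + 3570) = 6 - 1*3542 = 6 - 3542 = -3536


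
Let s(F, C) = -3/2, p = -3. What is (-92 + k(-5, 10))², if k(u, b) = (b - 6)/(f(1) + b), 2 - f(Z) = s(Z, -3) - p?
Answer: 3701776/441 ≈ 8394.0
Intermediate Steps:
s(F, C) = -3/2 (s(F, C) = -3*½ = -3/2)
f(Z) = ½ (f(Z) = 2 - (-3/2 - 1*(-3)) = 2 - (-3/2 + 3) = 2 - 1*3/2 = 2 - 3/2 = ½)
k(u, b) = (-6 + b)/(½ + b) (k(u, b) = (b - 6)/(½ + b) = (-6 + b)/(½ + b))
(-92 + k(-5, 10))² = (-92 + 2*(-6 + 10)/(1 + 2*10))² = (-92 + 2*4/(1 + 20))² = (-92 + 2*4/21)² = (-92 + 2*(1/21)*4)² = (-92 + 8/21)² = (-1924/21)² = 3701776/441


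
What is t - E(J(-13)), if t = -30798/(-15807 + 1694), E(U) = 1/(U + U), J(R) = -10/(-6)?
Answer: 265641/141130 ≈ 1.8822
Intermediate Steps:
J(R) = 5/3 (J(R) = -10*(-1/6) = 5/3)
E(U) = 1/(2*U)
t = 30798/14113 (t = -30798/(-14113) = -30798*(-1/14113) = 30798/14113 ≈ 2.1822)
t - E(J(-13)) = 30798/14113 - 1/(2*5/3) = 30798/14113 - 3/(2*5) = 30798/14113 - 1*3/10 = 30798/14113 - 3/10 = 265641/141130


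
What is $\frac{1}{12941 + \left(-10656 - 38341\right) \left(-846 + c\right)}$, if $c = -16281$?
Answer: $\frac{1}{839184560} \approx 1.1916 \cdot 10^{-9}$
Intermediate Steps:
$\frac{1}{12941 + \left(-10656 - 38341\right) \left(-846 + c\right)} = \frac{1}{12941 + \left(-10656 - 38341\right) \left(-846 - 16281\right)} = \frac{1}{12941 - -839171619} = \frac{1}{12941 + 839171619} = \frac{1}{839184560}$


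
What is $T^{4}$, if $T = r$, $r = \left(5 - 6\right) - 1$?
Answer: $16$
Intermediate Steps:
$r = -2$ ($r = -1 - 1 = -2$)
$T = -2$
$T^{4} = \left(-2\right)^{4} = 16$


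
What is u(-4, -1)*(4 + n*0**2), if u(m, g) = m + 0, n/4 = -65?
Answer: -16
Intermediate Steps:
n = -260 (n = 4*(-65) = -260)
u(m, g) = m
u(-4, -1)*(4 + n*0**2) = -4*(4 - 260*0**2) = -4*(4 - 260*0) = -4*(4 + 0) = -4*4 = -16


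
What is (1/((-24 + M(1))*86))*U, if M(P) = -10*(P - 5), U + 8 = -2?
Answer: -5/688 ≈ -0.0072674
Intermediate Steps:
U = -10 (U = -8 - 2 = -10)
M(P) = 50 - 10*P (M(P) = -10*(-5 + P) = 50 - 10*P)
(1/((-24 + M(1))*86))*U = (1/((-24 + (50 - 10*1))*86))*(-10) = ((1/86)/(-24 + (50 - 10)))*(-10) = ((1/86)/(-24 + 40))*(-10) = ((1/86)/16)*(-10) = ((1/16)*(1/86))*(-10) = (1/1376)*(-10) = -5/688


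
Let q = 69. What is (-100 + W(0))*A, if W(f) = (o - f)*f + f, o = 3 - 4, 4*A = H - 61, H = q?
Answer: -200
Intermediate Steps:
H = 69
A = 2 (A = (69 - 61)/4 = (¼)*8 = 2)
o = -1
W(f) = f + f*(-1 - f) (W(f) = (-1 - f)*f + f = f*(-1 - f) + f = f + f*(-1 - f))
(-100 + W(0))*A = (-100 - 1*0²)*2 = (-100 - 1*0)*2 = (-100 + 0)*2 = -100*2 = -200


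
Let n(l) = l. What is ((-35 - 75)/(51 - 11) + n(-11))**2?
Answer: 3025/16 ≈ 189.06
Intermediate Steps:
((-35 - 75)/(51 - 11) + n(-11))**2 = ((-35 - 75)/(51 - 11) - 11)**2 = (-110/40 - 11)**2 = (-110*1/40 - 11)**2 = (-11/4 - 11)**2 = (-55/4)**2 = 3025/16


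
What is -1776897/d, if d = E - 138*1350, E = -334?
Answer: 1776897/186634 ≈ 9.5208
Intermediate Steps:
d = -186634 (d = -334 - 138*1350 = -334 - 186300 = -186634)
-1776897/d = -1776897/(-186634) = -1776897*(-1/186634) = 1776897/186634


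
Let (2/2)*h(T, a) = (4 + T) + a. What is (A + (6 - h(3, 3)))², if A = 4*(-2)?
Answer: 144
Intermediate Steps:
h(T, a) = 4 + T + a (h(T, a) = (4 + T) + a = 4 + T + a)
A = -8
(A + (6 - h(3, 3)))² = (-8 + (6 - (4 + 3 + 3)))² = (-8 + (6 - 1*10))² = (-8 + (6 - 10))² = (-8 - 4)² = (-12)² = 144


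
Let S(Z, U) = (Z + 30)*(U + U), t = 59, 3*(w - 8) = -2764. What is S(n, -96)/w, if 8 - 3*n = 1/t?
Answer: 277488/40415 ≈ 6.8660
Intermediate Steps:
w = -2740/3 (w = 8 + (⅓)*(-2764) = 8 - 2764/3 = -2740/3 ≈ -913.33)
n = 157/59 (n = 8/3 - ⅓/59 = 8/3 - ⅓*1/59 = 8/3 - 1/177 = 157/59 ≈ 2.6610)
S(Z, U) = 2*U*(30 + Z) (S(Z, U) = (30 + Z)*(2*U) = 2*U*(30 + Z))
S(n, -96)/w = (2*(-96)*(30 + 157/59))/(-2740/3) = (2*(-96)*(1927/59))*(-3/2740) = -369984/59*(-3/2740) = 277488/40415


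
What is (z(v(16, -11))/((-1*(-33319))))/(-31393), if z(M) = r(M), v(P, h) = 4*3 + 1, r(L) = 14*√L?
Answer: -14*√13/1045983367 ≈ -4.8259e-8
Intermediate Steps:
v(P, h) = 13 (v(P, h) = 12 + 1 = 13)
z(M) = 14*√M
(z(v(16, -11))/((-1*(-33319))))/(-31393) = ((14*√13)/((-1*(-33319))))/(-31393) = ((14*√13)/33319)*(-1/31393) = ((14*√13)*(1/33319))*(-1/31393) = (14*√13/33319)*(-1/31393) = -14*√13/1045983367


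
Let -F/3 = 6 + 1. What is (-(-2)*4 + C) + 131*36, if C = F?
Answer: 4703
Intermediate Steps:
F = -21 (F = -3*(6 + 1) = -3*7 = -21)
C = -21
(-(-2)*4 + C) + 131*36 = (-(-2)*4 - 21) + 131*36 = (-2*(-4) - 21) + 4716 = (8 - 21) + 4716 = -13 + 4716 = 4703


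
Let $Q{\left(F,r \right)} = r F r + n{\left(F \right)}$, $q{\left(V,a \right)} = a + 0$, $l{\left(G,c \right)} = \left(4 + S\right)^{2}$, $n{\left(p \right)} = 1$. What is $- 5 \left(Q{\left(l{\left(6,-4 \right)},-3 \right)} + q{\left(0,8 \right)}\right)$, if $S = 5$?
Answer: $-3690$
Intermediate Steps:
$l{\left(G,c \right)} = 81$ ($l{\left(G,c \right)} = \left(4 + 5\right)^{2} = 9^{2} = 81$)
$q{\left(V,a \right)} = a$
$Q{\left(F,r \right)} = 1 + F r^{2}$ ($Q{\left(F,r \right)} = r F r + 1 = F r r + 1 = F r^{2} + 1 = 1 + F r^{2}$)
$- 5 \left(Q{\left(l{\left(6,-4 \right)},-3 \right)} + q{\left(0,8 \right)}\right) = - 5 \left(\left(1 + 81 \left(-3\right)^{2}\right) + 8\right) = - 5 \left(\left(1 + 81 \cdot 9\right) + 8\right) = - 5 \left(\left(1 + 729\right) + 8\right) = - 5 \left(730 + 8\right) = \left(-5\right) 738 = -3690$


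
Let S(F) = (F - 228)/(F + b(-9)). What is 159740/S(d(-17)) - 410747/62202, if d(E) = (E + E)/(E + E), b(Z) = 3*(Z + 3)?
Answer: 168821267591/14119854 ≈ 11956.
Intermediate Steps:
b(Z) = 9 + 3*Z (b(Z) = 3*(3 + Z) = 9 + 3*Z)
d(E) = 1 (d(E) = (2*E)/((2*E)) = (2*E)*(1/(2*E)) = 1)
S(F) = (-228 + F)/(-18 + F) (S(F) = (F - 228)/(F + (9 + 3*(-9))) = (-228 + F)/(F + (9 - 27)) = (-228 + F)/(F - 18) = (-228 + F)/(-18 + F))
159740/S(d(-17)) - 410747/62202 = 159740/(((-228 + 1)/(-18 + 1))) - 410747/62202 = 159740/((-227/(-17))) - 410747*1/62202 = 159740/((-1/17*(-227))) - 410747/62202 = 159740/(227/17) - 410747/62202 = 159740*(17/227) - 410747/62202 = 2715580/227 - 410747/62202 = 168821267591/14119854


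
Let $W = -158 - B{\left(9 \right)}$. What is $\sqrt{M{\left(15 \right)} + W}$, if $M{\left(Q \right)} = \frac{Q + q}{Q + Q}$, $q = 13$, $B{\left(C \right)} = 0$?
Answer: $\frac{2 i \sqrt{8835}}{15} \approx 12.533 i$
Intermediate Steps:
$W = -158$ ($W = -158 - 0 = -158 + 0 = -158$)
$M{\left(Q \right)} = \frac{13 + Q}{2 Q}$ ($M{\left(Q \right)} = \frac{Q + 13}{Q + Q} = \frac{13 + Q}{2 Q}$)
$\sqrt{M{\left(15 \right)} + W} = \sqrt{\frac{13 + 15}{2 \cdot 15} - 158} = \sqrt{\frac{1}{2} \cdot \frac{1}{15} \cdot 28 - 158} = \sqrt{\frac{14}{15} - 158} = \sqrt{- \frac{2356}{15}} = \frac{2 i \sqrt{8835}}{15}$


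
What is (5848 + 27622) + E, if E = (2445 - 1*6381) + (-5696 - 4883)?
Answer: 18955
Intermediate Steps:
E = -14515 (E = (2445 - 6381) - 10579 = -3936 - 10579 = -14515)
(5848 + 27622) + E = (5848 + 27622) - 14515 = 33470 - 14515 = 18955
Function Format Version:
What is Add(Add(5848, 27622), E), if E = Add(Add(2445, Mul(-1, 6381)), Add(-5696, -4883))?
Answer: 18955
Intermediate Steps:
E = -14515 (E = Add(Add(2445, -6381), -10579) = Add(-3936, -10579) = -14515)
Add(Add(5848, 27622), E) = Add(Add(5848, 27622), -14515) = Add(33470, -14515) = 18955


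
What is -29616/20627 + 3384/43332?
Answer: -101126562/74484097 ≈ -1.3577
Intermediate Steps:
-29616/20627 + 3384/43332 = -29616*1/20627 + 3384*(1/43332) = -29616/20627 + 282/3611 = -101126562/74484097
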